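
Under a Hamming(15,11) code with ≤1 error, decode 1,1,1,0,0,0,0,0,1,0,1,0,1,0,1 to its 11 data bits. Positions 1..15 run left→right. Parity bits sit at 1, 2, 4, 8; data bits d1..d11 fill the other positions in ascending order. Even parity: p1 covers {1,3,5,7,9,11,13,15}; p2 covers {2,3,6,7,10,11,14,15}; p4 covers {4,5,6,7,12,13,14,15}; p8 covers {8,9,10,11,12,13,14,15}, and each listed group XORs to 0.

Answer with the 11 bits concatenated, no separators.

s1 (pos 1,3,5,7,9,11,13,15): 1⊕1⊕0⊕0⊕1⊕1⊕1⊕1 = 0
s2 (pos 2,3,6,7,10,11,14,15): 1⊕1⊕0⊕0⊕0⊕1⊕0⊕1 = 0
s4 (pos 4,5,6,7,12,13,14,15): 0⊕0⊕0⊕0⊕0⊕1⊕0⊕1 = 0
s8 (pos 8,9,10,11,12,13,14,15): 0⊕1⊕0⊕1⊕0⊕1⊕0⊕1 = 0
Syndrome s8…s1 = 0000 → no error.
Read data bits from positions 3,5,6,7,9,10,11,12,13,14,15: 10001010101

10001010101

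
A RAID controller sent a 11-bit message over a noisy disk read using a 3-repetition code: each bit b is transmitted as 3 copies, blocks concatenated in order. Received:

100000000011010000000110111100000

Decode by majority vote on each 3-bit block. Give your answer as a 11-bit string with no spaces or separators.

00010001100

Block 1 (100): 1 one → 0
Block 2 (000): 0 ones → 0
Block 3 (000): 0 ones → 0
Block 4 (011): 2 ones → 1
Block 5 (010): 1 one → 0
Block 6 (000): 0 ones → 0
Block 7 (000): 0 ones → 0
Block 8 (110): 2 ones → 1
Block 9 (111): 3 ones → 1
Block 10 (100): 1 one → 0
Block 11 (000): 0 ones → 0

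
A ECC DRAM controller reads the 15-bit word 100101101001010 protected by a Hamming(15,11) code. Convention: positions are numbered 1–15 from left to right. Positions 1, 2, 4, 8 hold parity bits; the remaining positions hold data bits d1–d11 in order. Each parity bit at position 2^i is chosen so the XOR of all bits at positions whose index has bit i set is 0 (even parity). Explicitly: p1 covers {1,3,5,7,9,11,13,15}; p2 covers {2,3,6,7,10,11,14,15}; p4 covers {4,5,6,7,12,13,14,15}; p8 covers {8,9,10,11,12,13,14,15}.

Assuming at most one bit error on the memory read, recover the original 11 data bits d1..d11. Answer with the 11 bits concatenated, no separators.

s1 (pos 1,3,5,7,9,11,13,15): 1⊕0⊕0⊕1⊕1⊕0⊕0⊕0 = 1
s2 (pos 2,3,6,7,10,11,14,15): 0⊕0⊕1⊕1⊕0⊕0⊕1⊕0 = 1
s4 (pos 4,5,6,7,12,13,14,15): 1⊕0⊕1⊕1⊕1⊕0⊕1⊕0 = 1
s8 (pos 8,9,10,11,12,13,14,15): 0⊕1⊕0⊕0⊕1⊕0⊕1⊕0 = 1
Syndrome s8…s1 = 1111 → error at position 15.
Flip position 15: 100101101001010 → 100101101001011
Read data bits from positions 3,5,6,7,9,10,11,12,13,14,15: 00111001011

00111001011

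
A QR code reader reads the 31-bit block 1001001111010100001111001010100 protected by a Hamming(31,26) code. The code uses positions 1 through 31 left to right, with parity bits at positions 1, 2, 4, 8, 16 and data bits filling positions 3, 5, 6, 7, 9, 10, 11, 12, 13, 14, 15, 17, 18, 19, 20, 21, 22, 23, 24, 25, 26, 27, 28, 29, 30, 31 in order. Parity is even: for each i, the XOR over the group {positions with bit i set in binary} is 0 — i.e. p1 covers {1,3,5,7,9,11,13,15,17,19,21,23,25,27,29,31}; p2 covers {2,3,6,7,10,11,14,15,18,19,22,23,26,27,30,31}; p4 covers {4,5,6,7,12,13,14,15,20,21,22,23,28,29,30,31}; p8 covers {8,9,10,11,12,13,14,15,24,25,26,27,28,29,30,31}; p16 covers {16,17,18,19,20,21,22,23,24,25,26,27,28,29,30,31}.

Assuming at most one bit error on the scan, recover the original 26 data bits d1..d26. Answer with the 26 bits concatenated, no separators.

s1 (pos 1,3,5,7,9,11,13,15,17,19,21,23,25,27,29,31): 1⊕0⊕0⊕1⊕1⊕0⊕0⊕0⊕0⊕1⊕1⊕0⊕1⊕1⊕1⊕0 = 0
s2 (pos 2,3,6,7,10,11,14,15,18,19,22,23,26,27,30,31): 0⊕0⊕0⊕1⊕1⊕0⊕1⊕0⊕0⊕1⊕1⊕0⊕0⊕1⊕0⊕0 = 0
s4 (pos 4,5,6,7,12,13,14,15,20,21,22,23,28,29,30,31): 1⊕0⊕0⊕1⊕1⊕0⊕1⊕0⊕1⊕1⊕1⊕0⊕0⊕1⊕0⊕0 = 0
s8 (pos 8,9,10,11,12,13,14,15,24,25,26,27,28,29,30,31): 1⊕1⊕1⊕0⊕1⊕0⊕1⊕0⊕0⊕1⊕0⊕1⊕0⊕1⊕0⊕0 = 0
s16 (pos 16,17,18,19,20,21,22,23,24,25,26,27,28,29,30,31): 0⊕0⊕0⊕1⊕1⊕1⊕1⊕0⊕0⊕1⊕0⊕1⊕0⊕1⊕0⊕0 = 1
Syndrome s16…s1 = 10000 → error at position 16.
Flip position 16: 1001001111010100001111001010100 → 1001001111010101001111001010100
Read data bits from positions 3,5,6,7,9,10,11,12,13,14,15,17,18,19,20,21,22,23,24,25,26,27,28,29,30,31: 00011101010001111001010100

00011101010001111001010100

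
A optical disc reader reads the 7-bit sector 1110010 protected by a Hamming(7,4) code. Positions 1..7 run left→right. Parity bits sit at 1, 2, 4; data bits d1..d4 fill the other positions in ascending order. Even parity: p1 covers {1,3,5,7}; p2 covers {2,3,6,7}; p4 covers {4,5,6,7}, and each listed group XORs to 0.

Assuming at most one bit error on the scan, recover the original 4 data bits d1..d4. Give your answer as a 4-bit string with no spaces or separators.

s1 (pos 1,3,5,7): 1⊕1⊕0⊕0 = 0
s2 (pos 2,3,6,7): 1⊕1⊕1⊕0 = 1
s4 (pos 4,5,6,7): 0⊕0⊕1⊕0 = 1
Syndrome s4…s1 = 110 → error at position 6.
Flip position 6: 1110010 → 1110000
Read data bits from positions 3,5,6,7: 1000

1000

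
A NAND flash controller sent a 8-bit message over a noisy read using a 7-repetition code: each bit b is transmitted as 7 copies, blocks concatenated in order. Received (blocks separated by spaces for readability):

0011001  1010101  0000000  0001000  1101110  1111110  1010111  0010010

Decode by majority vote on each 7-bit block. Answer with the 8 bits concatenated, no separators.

01001110

Block 1 (0011001): 3 ones → 0
Block 2 (1010101): 4 ones → 1
Block 3 (0000000): 0 ones → 0
Block 4 (0001000): 1 one → 0
Block 5 (1101110): 5 ones → 1
Block 6 (1111110): 6 ones → 1
Block 7 (1010111): 5 ones → 1
Block 8 (0010010): 2 ones → 0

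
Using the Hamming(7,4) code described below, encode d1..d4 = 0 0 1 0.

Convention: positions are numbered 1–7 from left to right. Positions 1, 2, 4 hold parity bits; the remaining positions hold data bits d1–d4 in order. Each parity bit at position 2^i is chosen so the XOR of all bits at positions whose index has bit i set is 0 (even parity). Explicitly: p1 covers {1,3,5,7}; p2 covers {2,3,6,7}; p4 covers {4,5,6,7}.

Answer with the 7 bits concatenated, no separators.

Place data at non-parity positions: p1 p2 0 p4 0 1 0
p1 (pos 1,3,5,7): XOR of data positions = 0⊕0⊕0 = 0
p2 (pos 2,3,6,7): XOR of data positions = 0⊕1⊕0 = 1
p4 (pos 4,5,6,7): XOR of data positions = 0⊕1⊕0 = 1
Codeword: 0101010

0101010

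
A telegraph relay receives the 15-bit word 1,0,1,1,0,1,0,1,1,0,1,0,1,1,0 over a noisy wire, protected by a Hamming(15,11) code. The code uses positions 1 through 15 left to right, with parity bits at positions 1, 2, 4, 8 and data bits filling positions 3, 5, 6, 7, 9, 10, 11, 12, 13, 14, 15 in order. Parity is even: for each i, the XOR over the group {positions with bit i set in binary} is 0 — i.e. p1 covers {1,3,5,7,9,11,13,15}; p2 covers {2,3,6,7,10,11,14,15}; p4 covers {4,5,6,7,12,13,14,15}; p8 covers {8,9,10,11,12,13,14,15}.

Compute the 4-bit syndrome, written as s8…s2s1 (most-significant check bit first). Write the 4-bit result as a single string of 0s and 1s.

s1 (pos 1,3,5,7,9,11,13,15): 1⊕1⊕0⊕0⊕1⊕1⊕1⊕0 = 1
s2 (pos 2,3,6,7,10,11,14,15): 0⊕1⊕1⊕0⊕0⊕1⊕1⊕0 = 0
s4 (pos 4,5,6,7,12,13,14,15): 1⊕0⊕1⊕0⊕0⊕1⊕1⊕0 = 0
s8 (pos 8,9,10,11,12,13,14,15): 1⊕1⊕0⊕1⊕0⊕1⊕1⊕0 = 1
Syndrome s8…s1 = 1001 → error at position 9.

1001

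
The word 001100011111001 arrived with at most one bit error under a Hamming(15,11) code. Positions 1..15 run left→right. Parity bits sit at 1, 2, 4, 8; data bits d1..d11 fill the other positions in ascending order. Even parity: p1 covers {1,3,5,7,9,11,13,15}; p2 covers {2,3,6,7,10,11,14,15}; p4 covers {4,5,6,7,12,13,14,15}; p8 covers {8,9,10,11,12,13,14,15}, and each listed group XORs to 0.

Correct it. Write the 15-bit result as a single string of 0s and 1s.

001000011111001

s1 (pos 1,3,5,7,9,11,13,15): 0⊕1⊕0⊕0⊕1⊕1⊕0⊕1 = 0
s2 (pos 2,3,6,7,10,11,14,15): 0⊕1⊕0⊕0⊕1⊕1⊕0⊕1 = 0
s4 (pos 4,5,6,7,12,13,14,15): 1⊕0⊕0⊕0⊕1⊕0⊕0⊕1 = 1
s8 (pos 8,9,10,11,12,13,14,15): 1⊕1⊕1⊕1⊕1⊕0⊕0⊕1 = 0
Syndrome s8…s1 = 0100 → error at position 4.
Flip position 4: 001100011111001 → 001000011111001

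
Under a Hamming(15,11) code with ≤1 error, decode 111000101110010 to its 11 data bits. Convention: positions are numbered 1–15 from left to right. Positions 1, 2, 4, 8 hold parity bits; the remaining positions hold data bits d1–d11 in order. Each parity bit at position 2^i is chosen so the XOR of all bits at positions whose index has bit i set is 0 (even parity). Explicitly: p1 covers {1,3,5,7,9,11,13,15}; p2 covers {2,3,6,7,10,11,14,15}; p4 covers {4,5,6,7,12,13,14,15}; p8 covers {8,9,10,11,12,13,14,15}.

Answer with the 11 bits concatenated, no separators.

s1 (pos 1,3,5,7,9,11,13,15): 1⊕1⊕0⊕1⊕1⊕1⊕0⊕0 = 1
s2 (pos 2,3,6,7,10,11,14,15): 1⊕1⊕0⊕1⊕1⊕1⊕1⊕0 = 0
s4 (pos 4,5,6,7,12,13,14,15): 0⊕0⊕0⊕1⊕0⊕0⊕1⊕0 = 0
s8 (pos 8,9,10,11,12,13,14,15): 0⊕1⊕1⊕1⊕0⊕0⊕1⊕0 = 0
Syndrome s8…s1 = 0001 → error at position 1.
Flip position 1: 111000101110010 → 011000101110010
Read data bits from positions 3,5,6,7,9,10,11,12,13,14,15: 10011110010

10011110010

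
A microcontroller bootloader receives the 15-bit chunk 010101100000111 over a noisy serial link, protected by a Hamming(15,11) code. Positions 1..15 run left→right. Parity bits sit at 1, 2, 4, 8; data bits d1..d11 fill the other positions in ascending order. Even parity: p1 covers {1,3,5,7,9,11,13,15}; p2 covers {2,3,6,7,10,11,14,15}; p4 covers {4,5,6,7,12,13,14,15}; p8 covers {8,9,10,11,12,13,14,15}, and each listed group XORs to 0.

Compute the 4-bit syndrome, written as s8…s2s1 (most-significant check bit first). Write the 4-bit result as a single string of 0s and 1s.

1011

s1 (pos 1,3,5,7,9,11,13,15): 0⊕0⊕0⊕1⊕0⊕0⊕1⊕1 = 1
s2 (pos 2,3,6,7,10,11,14,15): 1⊕0⊕1⊕1⊕0⊕0⊕1⊕1 = 1
s4 (pos 4,5,6,7,12,13,14,15): 1⊕0⊕1⊕1⊕0⊕1⊕1⊕1 = 0
s8 (pos 8,9,10,11,12,13,14,15): 0⊕0⊕0⊕0⊕0⊕1⊕1⊕1 = 1
Syndrome s8…s1 = 1011 → error at position 11.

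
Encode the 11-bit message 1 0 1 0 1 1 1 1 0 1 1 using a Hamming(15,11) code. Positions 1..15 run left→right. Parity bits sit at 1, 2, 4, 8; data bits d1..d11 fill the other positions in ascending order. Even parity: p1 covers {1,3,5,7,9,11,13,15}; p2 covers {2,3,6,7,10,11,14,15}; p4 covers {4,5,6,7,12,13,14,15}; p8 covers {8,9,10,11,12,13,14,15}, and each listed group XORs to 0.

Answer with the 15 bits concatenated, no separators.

Place data at non-parity positions: p1 p2 1 p4 0 1 0 p8 1 1 1 1 0 1 1
p1 (pos 1,3,5,7,9,11,13,15): XOR of data positions = 1⊕0⊕0⊕1⊕1⊕0⊕1 = 0
p2 (pos 2,3,6,7,10,11,14,15): XOR of data positions = 1⊕1⊕0⊕1⊕1⊕1⊕1 = 0
p4 (pos 4,5,6,7,12,13,14,15): XOR of data positions = 0⊕1⊕0⊕1⊕0⊕1⊕1 = 0
p8 (pos 8,9,10,11,12,13,14,15): XOR of data positions = 1⊕1⊕1⊕1⊕0⊕1⊕1 = 0
Codeword: 001001001111011

001001001111011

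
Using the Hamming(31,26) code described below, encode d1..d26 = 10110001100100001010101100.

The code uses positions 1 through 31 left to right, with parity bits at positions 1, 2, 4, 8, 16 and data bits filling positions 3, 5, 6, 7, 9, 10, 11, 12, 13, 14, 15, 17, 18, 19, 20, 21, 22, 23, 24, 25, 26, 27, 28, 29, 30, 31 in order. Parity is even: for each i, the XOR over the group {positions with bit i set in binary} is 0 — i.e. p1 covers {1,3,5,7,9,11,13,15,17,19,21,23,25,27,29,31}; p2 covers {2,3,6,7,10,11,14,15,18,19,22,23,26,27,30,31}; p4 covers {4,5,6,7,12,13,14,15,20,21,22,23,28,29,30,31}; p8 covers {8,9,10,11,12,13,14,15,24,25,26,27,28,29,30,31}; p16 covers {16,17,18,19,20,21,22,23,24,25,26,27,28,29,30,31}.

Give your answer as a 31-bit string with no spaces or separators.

Place data at non-parity positions: p1 p2 1 p4 0 1 1 p8 0 0 0 1 1 0 0 p16 1 0 0 0 0 1 0 1 0 1 0 1 1 0 0
p1 (pos 1,3,5,7,9,11,13,15,17,19,21,23,25,27,29,31): XOR of data positions = 1⊕0⊕1⊕0⊕0⊕1⊕0⊕1⊕0⊕0⊕0⊕0⊕0⊕1⊕0 = 1
p2 (pos 2,3,6,7,10,11,14,15,18,19,22,23,26,27,30,31): XOR of data positions = 1⊕1⊕1⊕0⊕0⊕0⊕0⊕0⊕0⊕1⊕0⊕1⊕0⊕0⊕0 = 1
p4 (pos 4,5,6,7,12,13,14,15,20,21,22,23,28,29,30,31): XOR of data positions = 0⊕1⊕1⊕1⊕1⊕0⊕0⊕0⊕0⊕1⊕0⊕1⊕1⊕0⊕0 = 1
p8 (pos 8,9,10,11,12,13,14,15,24,25,26,27,28,29,30,31): XOR of data positions = 0⊕0⊕0⊕1⊕1⊕0⊕0⊕1⊕0⊕1⊕0⊕1⊕1⊕0⊕0 = 0
p16 (pos 16,17,18,19,20,21,22,23,24,25,26,27,28,29,30,31): XOR of data positions = 1⊕0⊕0⊕0⊕0⊕1⊕0⊕1⊕0⊕1⊕0⊕1⊕1⊕0⊕0 = 0
Codeword: 1111011000011000100001010101100

1111011000011000100001010101100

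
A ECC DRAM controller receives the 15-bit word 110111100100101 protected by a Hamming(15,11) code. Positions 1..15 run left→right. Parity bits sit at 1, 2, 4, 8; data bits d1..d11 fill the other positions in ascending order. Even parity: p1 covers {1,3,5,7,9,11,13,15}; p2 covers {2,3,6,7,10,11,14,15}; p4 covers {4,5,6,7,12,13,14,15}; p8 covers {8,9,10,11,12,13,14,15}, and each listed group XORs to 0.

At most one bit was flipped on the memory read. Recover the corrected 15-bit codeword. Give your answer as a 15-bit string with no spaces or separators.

s1 (pos 1,3,5,7,9,11,13,15): 1⊕0⊕1⊕1⊕0⊕0⊕1⊕1 = 1
s2 (pos 2,3,6,7,10,11,14,15): 1⊕0⊕1⊕1⊕1⊕0⊕0⊕1 = 1
s4 (pos 4,5,6,7,12,13,14,15): 1⊕1⊕1⊕1⊕0⊕1⊕0⊕1 = 0
s8 (pos 8,9,10,11,12,13,14,15): 0⊕0⊕1⊕0⊕0⊕1⊕0⊕1 = 1
Syndrome s8…s1 = 1011 → error at position 11.
Flip position 11: 110111100100101 → 110111100110101

110111100110101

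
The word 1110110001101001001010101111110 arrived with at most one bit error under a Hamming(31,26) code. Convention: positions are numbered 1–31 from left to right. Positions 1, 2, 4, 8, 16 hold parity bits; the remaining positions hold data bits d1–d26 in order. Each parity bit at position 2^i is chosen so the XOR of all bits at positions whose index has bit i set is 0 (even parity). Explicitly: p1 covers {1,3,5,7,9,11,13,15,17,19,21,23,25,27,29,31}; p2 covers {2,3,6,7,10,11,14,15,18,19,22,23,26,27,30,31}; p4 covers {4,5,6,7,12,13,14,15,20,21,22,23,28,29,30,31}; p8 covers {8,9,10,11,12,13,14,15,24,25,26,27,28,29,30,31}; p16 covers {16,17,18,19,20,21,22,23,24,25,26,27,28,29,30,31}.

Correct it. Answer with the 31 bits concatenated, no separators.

1110110011101001001010101111110

s1 (pos 1,3,5,7,9,11,13,15,17,19,21,23,25,27,29,31): 1⊕1⊕1⊕0⊕0⊕1⊕1⊕0⊕0⊕1⊕1⊕1⊕1⊕1⊕1⊕0 = 1
s2 (pos 2,3,6,7,10,11,14,15,18,19,22,23,26,27,30,31): 1⊕1⊕1⊕0⊕1⊕1⊕0⊕0⊕0⊕1⊕0⊕1⊕1⊕1⊕1⊕0 = 0
s4 (pos 4,5,6,7,12,13,14,15,20,21,22,23,28,29,30,31): 0⊕1⊕1⊕0⊕0⊕1⊕0⊕0⊕0⊕1⊕0⊕1⊕1⊕1⊕1⊕0 = 0
s8 (pos 8,9,10,11,12,13,14,15,24,25,26,27,28,29,30,31): 0⊕0⊕1⊕1⊕0⊕1⊕0⊕0⊕0⊕1⊕1⊕1⊕1⊕1⊕1⊕0 = 1
s16 (pos 16,17,18,19,20,21,22,23,24,25,26,27,28,29,30,31): 1⊕0⊕0⊕1⊕0⊕1⊕0⊕1⊕0⊕1⊕1⊕1⊕1⊕1⊕1⊕0 = 0
Syndrome s16…s1 = 01001 → error at position 9.
Flip position 9: 1110110001101001001010101111110 → 1110110011101001001010101111110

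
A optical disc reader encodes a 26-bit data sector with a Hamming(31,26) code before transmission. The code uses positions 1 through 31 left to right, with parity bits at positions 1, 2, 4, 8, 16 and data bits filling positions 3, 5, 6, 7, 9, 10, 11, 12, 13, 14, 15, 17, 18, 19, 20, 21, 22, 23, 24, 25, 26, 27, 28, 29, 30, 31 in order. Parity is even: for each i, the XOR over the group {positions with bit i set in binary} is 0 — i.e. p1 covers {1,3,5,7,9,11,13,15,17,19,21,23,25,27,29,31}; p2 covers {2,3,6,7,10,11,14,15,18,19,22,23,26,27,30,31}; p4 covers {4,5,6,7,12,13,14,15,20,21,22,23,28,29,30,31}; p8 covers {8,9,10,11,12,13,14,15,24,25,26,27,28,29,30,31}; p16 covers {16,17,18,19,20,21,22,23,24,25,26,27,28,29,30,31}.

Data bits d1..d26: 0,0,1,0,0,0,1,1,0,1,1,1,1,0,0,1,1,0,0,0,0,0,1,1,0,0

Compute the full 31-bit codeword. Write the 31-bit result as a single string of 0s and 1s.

1000010000110110110011000001100

Place data at non-parity positions: p1 p2 0 p4 0 1 0 p8 0 0 1 1 0 1 1 p16 1 1 0 0 1 1 0 0 0 0 0 1 1 0 0
p1 (pos 1,3,5,7,9,11,13,15,17,19,21,23,25,27,29,31): XOR of data positions = 0⊕0⊕0⊕0⊕1⊕0⊕1⊕1⊕0⊕1⊕0⊕0⊕0⊕1⊕0 = 1
p2 (pos 2,3,6,7,10,11,14,15,18,19,22,23,26,27,30,31): XOR of data positions = 0⊕1⊕0⊕0⊕1⊕1⊕1⊕1⊕0⊕1⊕0⊕0⊕0⊕0⊕0 = 0
p4 (pos 4,5,6,7,12,13,14,15,20,21,22,23,28,29,30,31): XOR of data positions = 0⊕1⊕0⊕1⊕0⊕1⊕1⊕0⊕1⊕1⊕0⊕1⊕1⊕0⊕0 = 0
p8 (pos 8,9,10,11,12,13,14,15,24,25,26,27,28,29,30,31): XOR of data positions = 0⊕0⊕1⊕1⊕0⊕1⊕1⊕0⊕0⊕0⊕0⊕1⊕1⊕0⊕0 = 0
p16 (pos 16,17,18,19,20,21,22,23,24,25,26,27,28,29,30,31): XOR of data positions = 1⊕1⊕0⊕0⊕1⊕1⊕0⊕0⊕0⊕0⊕0⊕1⊕1⊕0⊕0 = 0
Codeword: 1000010000110110110011000001100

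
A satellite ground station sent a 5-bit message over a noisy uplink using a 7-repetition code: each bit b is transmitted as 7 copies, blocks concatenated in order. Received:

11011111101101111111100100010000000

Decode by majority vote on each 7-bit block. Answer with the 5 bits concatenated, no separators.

11100

Block 1 (1101111): 6 ones → 1
Block 2 (1101101): 5 ones → 1
Block 3 (1111111): 7 ones → 1
Block 4 (0010001): 2 ones → 0
Block 5 (0000000): 0 ones → 0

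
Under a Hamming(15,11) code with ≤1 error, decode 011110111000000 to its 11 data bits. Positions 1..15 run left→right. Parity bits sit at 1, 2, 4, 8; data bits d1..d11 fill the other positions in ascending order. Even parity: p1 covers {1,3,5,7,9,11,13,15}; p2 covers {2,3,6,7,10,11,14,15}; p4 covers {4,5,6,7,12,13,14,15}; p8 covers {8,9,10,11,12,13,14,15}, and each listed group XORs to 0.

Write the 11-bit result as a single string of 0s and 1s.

11111000000

s1 (pos 1,3,5,7,9,11,13,15): 0⊕1⊕1⊕1⊕1⊕0⊕0⊕0 = 0
s2 (pos 2,3,6,7,10,11,14,15): 1⊕1⊕0⊕1⊕0⊕0⊕0⊕0 = 1
s4 (pos 4,5,6,7,12,13,14,15): 1⊕1⊕0⊕1⊕0⊕0⊕0⊕0 = 1
s8 (pos 8,9,10,11,12,13,14,15): 1⊕1⊕0⊕0⊕0⊕0⊕0⊕0 = 0
Syndrome s8…s1 = 0110 → error at position 6.
Flip position 6: 011110111000000 → 011111111000000
Read data bits from positions 3,5,6,7,9,10,11,12,13,14,15: 11111000000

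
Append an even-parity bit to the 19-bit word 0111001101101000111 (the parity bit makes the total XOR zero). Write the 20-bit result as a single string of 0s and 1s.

XOR of the 19 data bits: 0⊕1⊕1⊕1⊕0⊕0⊕1⊕1⊕0⊕1⊕1⊕0⊕1⊕0⊕0⊕0⊕1⊕1⊕1 = 1
Parity bit = 1 (so all 20 bits XOR to 0).

01110011011010001111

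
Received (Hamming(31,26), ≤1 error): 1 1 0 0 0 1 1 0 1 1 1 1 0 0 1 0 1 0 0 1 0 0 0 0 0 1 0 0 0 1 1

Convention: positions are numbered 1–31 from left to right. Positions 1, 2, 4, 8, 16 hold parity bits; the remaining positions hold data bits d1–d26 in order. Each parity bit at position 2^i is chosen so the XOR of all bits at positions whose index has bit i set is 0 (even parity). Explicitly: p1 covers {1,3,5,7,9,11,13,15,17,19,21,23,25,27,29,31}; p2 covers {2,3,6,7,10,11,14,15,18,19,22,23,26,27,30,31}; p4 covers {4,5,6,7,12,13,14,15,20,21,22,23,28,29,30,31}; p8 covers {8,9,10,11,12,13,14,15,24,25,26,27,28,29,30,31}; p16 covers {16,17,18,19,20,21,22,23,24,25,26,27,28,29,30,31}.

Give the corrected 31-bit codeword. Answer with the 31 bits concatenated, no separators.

s1 (pos 1,3,5,7,9,11,13,15,17,19,21,23,25,27,29,31): 1⊕0⊕0⊕1⊕1⊕1⊕0⊕1⊕1⊕0⊕0⊕0⊕0⊕0⊕0⊕1 = 1
s2 (pos 2,3,6,7,10,11,14,15,18,19,22,23,26,27,30,31): 1⊕0⊕1⊕1⊕1⊕1⊕0⊕1⊕0⊕0⊕0⊕0⊕1⊕0⊕1⊕1 = 1
s4 (pos 4,5,6,7,12,13,14,15,20,21,22,23,28,29,30,31): 0⊕0⊕1⊕1⊕1⊕0⊕0⊕1⊕1⊕0⊕0⊕0⊕0⊕0⊕1⊕1 = 1
s8 (pos 8,9,10,11,12,13,14,15,24,25,26,27,28,29,30,31): 0⊕1⊕1⊕1⊕1⊕0⊕0⊕1⊕0⊕0⊕1⊕0⊕0⊕0⊕1⊕1 = 0
s16 (pos 16,17,18,19,20,21,22,23,24,25,26,27,28,29,30,31): 0⊕1⊕0⊕0⊕1⊕0⊕0⊕0⊕0⊕0⊕1⊕0⊕0⊕0⊕1⊕1 = 1
Syndrome s16…s1 = 10111 → error at position 23.
Flip position 23: 1100011011110010100100000100011 → 1100011011110010100100100100011

1100011011110010100100100100011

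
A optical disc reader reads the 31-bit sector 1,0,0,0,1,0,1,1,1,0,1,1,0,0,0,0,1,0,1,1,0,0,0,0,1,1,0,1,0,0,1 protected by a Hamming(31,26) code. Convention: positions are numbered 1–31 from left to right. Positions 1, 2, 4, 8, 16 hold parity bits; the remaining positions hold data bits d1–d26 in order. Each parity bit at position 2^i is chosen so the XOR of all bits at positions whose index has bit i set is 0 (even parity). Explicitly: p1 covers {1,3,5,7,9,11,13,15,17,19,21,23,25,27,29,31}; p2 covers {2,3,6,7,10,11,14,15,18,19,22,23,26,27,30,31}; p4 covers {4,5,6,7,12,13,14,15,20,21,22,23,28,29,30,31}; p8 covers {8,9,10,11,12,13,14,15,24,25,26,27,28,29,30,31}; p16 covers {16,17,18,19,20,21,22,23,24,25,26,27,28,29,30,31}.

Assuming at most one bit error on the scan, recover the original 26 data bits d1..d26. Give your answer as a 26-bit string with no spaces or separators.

s1 (pos 1,3,5,7,9,11,13,15,17,19,21,23,25,27,29,31): 1⊕0⊕1⊕1⊕1⊕1⊕0⊕0⊕1⊕1⊕0⊕0⊕1⊕0⊕0⊕1 = 1
s2 (pos 2,3,6,7,10,11,14,15,18,19,22,23,26,27,30,31): 0⊕0⊕0⊕1⊕0⊕1⊕0⊕0⊕0⊕1⊕0⊕0⊕1⊕0⊕0⊕1 = 1
s4 (pos 4,5,6,7,12,13,14,15,20,21,22,23,28,29,30,31): 0⊕1⊕0⊕1⊕1⊕0⊕0⊕0⊕1⊕0⊕0⊕0⊕1⊕0⊕0⊕1 = 0
s8 (pos 8,9,10,11,12,13,14,15,24,25,26,27,28,29,30,31): 1⊕1⊕0⊕1⊕1⊕0⊕0⊕0⊕0⊕1⊕1⊕0⊕1⊕0⊕0⊕1 = 0
s16 (pos 16,17,18,19,20,21,22,23,24,25,26,27,28,29,30,31): 0⊕1⊕0⊕1⊕1⊕0⊕0⊕0⊕0⊕1⊕1⊕0⊕1⊕0⊕0⊕1 = 1
Syndrome s16…s1 = 10011 → error at position 19.
Flip position 19: 1000101110110000101100001101001 → 1000101110110000100100001101001
Read data bits from positions 3,5,6,7,9,10,11,12,13,14,15,17,18,19,20,21,22,23,24,25,26,27,28,29,30,31: 01011011000100100001101001

01011011000100100001101001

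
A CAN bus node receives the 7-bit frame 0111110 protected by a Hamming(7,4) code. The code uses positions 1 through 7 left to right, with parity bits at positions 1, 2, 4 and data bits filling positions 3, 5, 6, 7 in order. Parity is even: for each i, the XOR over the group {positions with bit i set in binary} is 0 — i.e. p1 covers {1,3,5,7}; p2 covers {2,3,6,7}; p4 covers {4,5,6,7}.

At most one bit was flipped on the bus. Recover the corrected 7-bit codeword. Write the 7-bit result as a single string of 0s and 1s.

s1 (pos 1,3,5,7): 0⊕1⊕1⊕0 = 0
s2 (pos 2,3,6,7): 1⊕1⊕1⊕0 = 1
s4 (pos 4,5,6,7): 1⊕1⊕1⊕0 = 1
Syndrome s4…s1 = 110 → error at position 6.
Flip position 6: 0111110 → 0111100

0111100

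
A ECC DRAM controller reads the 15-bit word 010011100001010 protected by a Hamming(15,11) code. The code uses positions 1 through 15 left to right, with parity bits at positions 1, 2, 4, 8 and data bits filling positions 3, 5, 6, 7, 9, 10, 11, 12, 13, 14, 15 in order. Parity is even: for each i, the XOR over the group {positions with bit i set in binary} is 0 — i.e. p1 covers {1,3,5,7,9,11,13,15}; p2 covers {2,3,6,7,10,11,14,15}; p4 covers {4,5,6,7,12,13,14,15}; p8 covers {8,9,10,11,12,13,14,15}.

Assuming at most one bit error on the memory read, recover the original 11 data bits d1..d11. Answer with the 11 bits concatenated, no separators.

s1 (pos 1,3,5,7,9,11,13,15): 0⊕0⊕1⊕1⊕0⊕0⊕0⊕0 = 0
s2 (pos 2,3,6,7,10,11,14,15): 1⊕0⊕1⊕1⊕0⊕0⊕1⊕0 = 0
s4 (pos 4,5,6,7,12,13,14,15): 0⊕1⊕1⊕1⊕1⊕0⊕1⊕0 = 1
s8 (pos 8,9,10,11,12,13,14,15): 0⊕0⊕0⊕0⊕1⊕0⊕1⊕0 = 0
Syndrome s8…s1 = 0100 → error at position 4.
Flip position 4: 010011100001010 → 010111100001010
Read data bits from positions 3,5,6,7,9,10,11,12,13,14,15: 01110001010

01110001010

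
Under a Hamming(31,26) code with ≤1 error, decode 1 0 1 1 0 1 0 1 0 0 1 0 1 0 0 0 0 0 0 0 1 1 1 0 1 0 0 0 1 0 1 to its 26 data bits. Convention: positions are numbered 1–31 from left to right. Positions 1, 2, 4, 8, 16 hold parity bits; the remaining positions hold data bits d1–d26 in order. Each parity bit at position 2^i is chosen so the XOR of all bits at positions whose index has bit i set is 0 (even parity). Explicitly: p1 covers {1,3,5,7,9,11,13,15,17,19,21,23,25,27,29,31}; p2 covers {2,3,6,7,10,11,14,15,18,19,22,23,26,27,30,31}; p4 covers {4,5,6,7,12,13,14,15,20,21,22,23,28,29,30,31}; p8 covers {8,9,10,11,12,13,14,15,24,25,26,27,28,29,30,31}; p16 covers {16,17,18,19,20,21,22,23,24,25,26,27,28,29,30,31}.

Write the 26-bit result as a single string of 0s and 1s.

10100010100000011101000101

s1 (pos 1,3,5,7,9,11,13,15,17,19,21,23,25,27,29,31): 1⊕1⊕0⊕0⊕0⊕1⊕1⊕0⊕0⊕0⊕1⊕1⊕1⊕0⊕1⊕1 = 1
s2 (pos 2,3,6,7,10,11,14,15,18,19,22,23,26,27,30,31): 0⊕1⊕1⊕0⊕0⊕1⊕0⊕0⊕0⊕0⊕1⊕1⊕0⊕0⊕0⊕1 = 0
s4 (pos 4,5,6,7,12,13,14,15,20,21,22,23,28,29,30,31): 1⊕0⊕1⊕0⊕0⊕1⊕0⊕0⊕0⊕1⊕1⊕1⊕0⊕1⊕0⊕1 = 0
s8 (pos 8,9,10,11,12,13,14,15,24,25,26,27,28,29,30,31): 1⊕0⊕0⊕1⊕0⊕1⊕0⊕0⊕0⊕1⊕0⊕0⊕0⊕1⊕0⊕1 = 0
s16 (pos 16,17,18,19,20,21,22,23,24,25,26,27,28,29,30,31): 0⊕0⊕0⊕0⊕0⊕1⊕1⊕1⊕0⊕1⊕0⊕0⊕0⊕1⊕0⊕1 = 0
Syndrome s16…s1 = 00001 → error at position 1.
Flip position 1: 1011010100101000000011101000101 → 0011010100101000000011101000101
Read data bits from positions 3,5,6,7,9,10,11,12,13,14,15,17,18,19,20,21,22,23,24,25,26,27,28,29,30,31: 10100010100000011101000101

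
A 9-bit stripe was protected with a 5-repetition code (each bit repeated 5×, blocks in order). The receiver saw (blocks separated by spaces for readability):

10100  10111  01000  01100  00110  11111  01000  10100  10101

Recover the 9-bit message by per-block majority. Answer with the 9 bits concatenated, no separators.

010001001

Block 1 (10100): 2 ones → 0
Block 2 (10111): 4 ones → 1
Block 3 (01000): 1 one → 0
Block 4 (01100): 2 ones → 0
Block 5 (00110): 2 ones → 0
Block 6 (11111): 5 ones → 1
Block 7 (01000): 1 one → 0
Block 8 (10100): 2 ones → 0
Block 9 (10101): 3 ones → 1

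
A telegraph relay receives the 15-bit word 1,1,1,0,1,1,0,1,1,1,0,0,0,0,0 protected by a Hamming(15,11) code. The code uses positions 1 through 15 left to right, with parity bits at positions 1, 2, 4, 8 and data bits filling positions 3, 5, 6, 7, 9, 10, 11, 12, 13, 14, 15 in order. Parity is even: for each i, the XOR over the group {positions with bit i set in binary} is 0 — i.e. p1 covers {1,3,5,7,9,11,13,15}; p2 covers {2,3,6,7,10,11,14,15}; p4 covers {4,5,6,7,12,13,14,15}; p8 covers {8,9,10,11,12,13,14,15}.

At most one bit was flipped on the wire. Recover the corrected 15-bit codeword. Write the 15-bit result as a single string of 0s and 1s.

111011001100000

s1 (pos 1,3,5,7,9,11,13,15): 1⊕1⊕1⊕0⊕1⊕0⊕0⊕0 = 0
s2 (pos 2,3,6,7,10,11,14,15): 1⊕1⊕1⊕0⊕1⊕0⊕0⊕0 = 0
s4 (pos 4,5,6,7,12,13,14,15): 0⊕1⊕1⊕0⊕0⊕0⊕0⊕0 = 0
s8 (pos 8,9,10,11,12,13,14,15): 1⊕1⊕1⊕0⊕0⊕0⊕0⊕0 = 1
Syndrome s8…s1 = 1000 → error at position 8.
Flip position 8: 111011011100000 → 111011001100000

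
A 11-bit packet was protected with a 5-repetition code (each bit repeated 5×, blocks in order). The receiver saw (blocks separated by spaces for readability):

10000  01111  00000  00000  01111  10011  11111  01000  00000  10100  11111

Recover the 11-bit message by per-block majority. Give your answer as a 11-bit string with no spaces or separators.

01001110001

Block 1 (10000): 1 one → 0
Block 2 (01111): 4 ones → 1
Block 3 (00000): 0 ones → 0
Block 4 (00000): 0 ones → 0
Block 5 (01111): 4 ones → 1
Block 6 (10011): 3 ones → 1
Block 7 (11111): 5 ones → 1
Block 8 (01000): 1 one → 0
Block 9 (00000): 0 ones → 0
Block 10 (10100): 2 ones → 0
Block 11 (11111): 5 ones → 1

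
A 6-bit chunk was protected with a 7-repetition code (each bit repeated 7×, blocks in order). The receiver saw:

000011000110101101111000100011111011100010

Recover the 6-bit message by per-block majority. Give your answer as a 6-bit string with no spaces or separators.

Block 1 (0000110): 2 ones → 0
Block 2 (0011010): 3 ones → 0
Block 3 (1101111): 6 ones → 1
Block 4 (0001000): 1 one → 0
Block 5 (1111101): 6 ones → 1
Block 6 (1100010): 3 ones → 0

001010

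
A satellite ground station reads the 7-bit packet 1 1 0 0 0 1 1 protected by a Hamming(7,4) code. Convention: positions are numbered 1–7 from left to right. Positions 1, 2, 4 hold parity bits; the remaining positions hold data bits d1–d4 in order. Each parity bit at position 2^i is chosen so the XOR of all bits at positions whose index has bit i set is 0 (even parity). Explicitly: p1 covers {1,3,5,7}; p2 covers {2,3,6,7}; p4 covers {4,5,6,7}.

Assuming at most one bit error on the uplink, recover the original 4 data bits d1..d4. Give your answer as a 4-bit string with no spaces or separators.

s1 (pos 1,3,5,7): 1⊕0⊕0⊕1 = 0
s2 (pos 2,3,6,7): 1⊕0⊕1⊕1 = 1
s4 (pos 4,5,6,7): 0⊕0⊕1⊕1 = 0
Syndrome s4…s1 = 010 → error at position 2.
Flip position 2: 1100011 → 1000011
Read data bits from positions 3,5,6,7: 0011

0011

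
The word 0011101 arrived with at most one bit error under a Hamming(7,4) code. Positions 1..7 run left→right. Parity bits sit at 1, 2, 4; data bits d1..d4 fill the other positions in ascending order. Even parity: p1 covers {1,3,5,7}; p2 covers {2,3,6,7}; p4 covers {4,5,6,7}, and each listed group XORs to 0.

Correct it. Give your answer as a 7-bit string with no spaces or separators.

s1 (pos 1,3,5,7): 0⊕1⊕1⊕1 = 1
s2 (pos 2,3,6,7): 0⊕1⊕0⊕1 = 0
s4 (pos 4,5,6,7): 1⊕1⊕0⊕1 = 1
Syndrome s4…s1 = 101 → error at position 5.
Flip position 5: 0011101 → 0011001

0011001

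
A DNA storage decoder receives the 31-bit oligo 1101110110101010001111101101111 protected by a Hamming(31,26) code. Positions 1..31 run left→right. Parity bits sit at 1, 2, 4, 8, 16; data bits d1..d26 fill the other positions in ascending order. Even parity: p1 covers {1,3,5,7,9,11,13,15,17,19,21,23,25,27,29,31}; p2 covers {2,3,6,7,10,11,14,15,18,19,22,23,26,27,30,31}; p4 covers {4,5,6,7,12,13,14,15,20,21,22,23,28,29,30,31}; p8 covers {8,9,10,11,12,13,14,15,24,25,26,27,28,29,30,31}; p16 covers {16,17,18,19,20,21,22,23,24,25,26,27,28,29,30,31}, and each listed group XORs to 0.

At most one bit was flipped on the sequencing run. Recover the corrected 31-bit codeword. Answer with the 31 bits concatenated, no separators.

s1 (pos 1,3,5,7,9,11,13,15,17,19,21,23,25,27,29,31): 1⊕0⊕1⊕0⊕1⊕1⊕1⊕1⊕0⊕1⊕1⊕1⊕1⊕0⊕1⊕1 = 0
s2 (pos 2,3,6,7,10,11,14,15,18,19,22,23,26,27,30,31): 1⊕0⊕1⊕0⊕0⊕1⊕0⊕1⊕0⊕1⊕1⊕1⊕1⊕0⊕1⊕1 = 0
s4 (pos 4,5,6,7,12,13,14,15,20,21,22,23,28,29,30,31): 1⊕1⊕1⊕0⊕0⊕1⊕0⊕1⊕1⊕1⊕1⊕1⊕1⊕1⊕1⊕1 = 1
s8 (pos 8,9,10,11,12,13,14,15,24,25,26,27,28,29,30,31): 1⊕1⊕0⊕1⊕0⊕1⊕0⊕1⊕0⊕1⊕1⊕0⊕1⊕1⊕1⊕1 = 1
s16 (pos 16,17,18,19,20,21,22,23,24,25,26,27,28,29,30,31): 0⊕0⊕0⊕1⊕1⊕1⊕1⊕1⊕0⊕1⊕1⊕0⊕1⊕1⊕1⊕1 = 1
Syndrome s16…s1 = 11100 → error at position 28.
Flip position 28: 1101110110101010001111101101111 → 1101110110101010001111101100111

1101110110101010001111101100111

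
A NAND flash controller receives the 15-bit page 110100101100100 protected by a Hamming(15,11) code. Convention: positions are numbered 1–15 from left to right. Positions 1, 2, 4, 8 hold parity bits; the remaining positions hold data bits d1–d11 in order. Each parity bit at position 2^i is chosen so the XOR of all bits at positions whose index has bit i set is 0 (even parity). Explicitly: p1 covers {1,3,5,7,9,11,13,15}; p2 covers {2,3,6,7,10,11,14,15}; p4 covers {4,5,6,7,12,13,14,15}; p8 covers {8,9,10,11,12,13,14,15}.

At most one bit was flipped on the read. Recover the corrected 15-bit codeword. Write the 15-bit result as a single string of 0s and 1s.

110100101100110

s1 (pos 1,3,5,7,9,11,13,15): 1⊕0⊕0⊕1⊕1⊕0⊕1⊕0 = 0
s2 (pos 2,3,6,7,10,11,14,15): 1⊕0⊕0⊕1⊕1⊕0⊕0⊕0 = 1
s4 (pos 4,5,6,7,12,13,14,15): 1⊕0⊕0⊕1⊕0⊕1⊕0⊕0 = 1
s8 (pos 8,9,10,11,12,13,14,15): 0⊕1⊕1⊕0⊕0⊕1⊕0⊕0 = 1
Syndrome s8…s1 = 1110 → error at position 14.
Flip position 14: 110100101100100 → 110100101100110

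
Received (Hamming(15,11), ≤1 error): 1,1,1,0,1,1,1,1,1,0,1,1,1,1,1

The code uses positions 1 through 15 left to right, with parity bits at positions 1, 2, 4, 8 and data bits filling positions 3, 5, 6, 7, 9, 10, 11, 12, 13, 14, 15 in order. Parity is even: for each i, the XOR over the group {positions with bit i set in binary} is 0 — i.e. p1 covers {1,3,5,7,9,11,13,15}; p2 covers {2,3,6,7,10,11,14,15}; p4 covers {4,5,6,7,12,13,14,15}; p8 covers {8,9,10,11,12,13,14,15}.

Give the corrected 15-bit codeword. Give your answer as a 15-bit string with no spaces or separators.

111011111011101

s1 (pos 1,3,5,7,9,11,13,15): 1⊕1⊕1⊕1⊕1⊕1⊕1⊕1 = 0
s2 (pos 2,3,6,7,10,11,14,15): 1⊕1⊕1⊕1⊕0⊕1⊕1⊕1 = 1
s4 (pos 4,5,6,7,12,13,14,15): 0⊕1⊕1⊕1⊕1⊕1⊕1⊕1 = 1
s8 (pos 8,9,10,11,12,13,14,15): 1⊕1⊕0⊕1⊕1⊕1⊕1⊕1 = 1
Syndrome s8…s1 = 1110 → error at position 14.
Flip position 14: 111011111011111 → 111011111011101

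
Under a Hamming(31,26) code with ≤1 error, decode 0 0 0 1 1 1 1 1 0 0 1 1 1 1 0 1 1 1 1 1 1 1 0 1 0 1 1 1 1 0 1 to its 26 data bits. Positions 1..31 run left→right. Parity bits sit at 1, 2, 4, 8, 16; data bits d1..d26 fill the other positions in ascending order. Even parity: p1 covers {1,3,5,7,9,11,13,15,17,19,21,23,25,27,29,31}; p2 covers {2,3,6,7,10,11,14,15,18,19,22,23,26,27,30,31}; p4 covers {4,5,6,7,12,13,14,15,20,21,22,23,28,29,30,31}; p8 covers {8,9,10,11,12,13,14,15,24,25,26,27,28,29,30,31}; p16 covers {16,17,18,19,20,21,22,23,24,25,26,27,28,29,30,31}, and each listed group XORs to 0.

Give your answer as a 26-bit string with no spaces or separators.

s1 (pos 1,3,5,7,9,11,13,15,17,19,21,23,25,27,29,31): 0⊕0⊕1⊕1⊕0⊕1⊕1⊕0⊕1⊕1⊕1⊕0⊕0⊕1⊕1⊕1 = 0
s2 (pos 2,3,6,7,10,11,14,15,18,19,22,23,26,27,30,31): 0⊕0⊕1⊕1⊕0⊕1⊕1⊕0⊕1⊕1⊕1⊕0⊕1⊕1⊕0⊕1 = 0
s4 (pos 4,5,6,7,12,13,14,15,20,21,22,23,28,29,30,31): 1⊕1⊕1⊕1⊕1⊕1⊕1⊕0⊕1⊕1⊕1⊕0⊕1⊕1⊕0⊕1 = 1
s8 (pos 8,9,10,11,12,13,14,15,24,25,26,27,28,29,30,31): 1⊕0⊕0⊕1⊕1⊕1⊕1⊕0⊕1⊕0⊕1⊕1⊕1⊕1⊕0⊕1 = 1
s16 (pos 16,17,18,19,20,21,22,23,24,25,26,27,28,29,30,31): 1⊕1⊕1⊕1⊕1⊕1⊕1⊕0⊕1⊕0⊕1⊕1⊕1⊕1⊕0⊕1 = 1
Syndrome s16…s1 = 11100 → error at position 28.
Flip position 28: 0001111100111101111111010111101 → 0001111100111101111111010110101
Read data bits from positions 3,5,6,7,9,10,11,12,13,14,15,17,18,19,20,21,22,23,24,25,26,27,28,29,30,31: 01110011110111111010110101

01110011110111111010110101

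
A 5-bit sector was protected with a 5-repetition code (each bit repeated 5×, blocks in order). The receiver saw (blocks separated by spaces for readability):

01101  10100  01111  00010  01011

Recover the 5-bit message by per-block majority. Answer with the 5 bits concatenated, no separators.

10101

Block 1 (01101): 3 ones → 1
Block 2 (10100): 2 ones → 0
Block 3 (01111): 4 ones → 1
Block 4 (00010): 1 one → 0
Block 5 (01011): 3 ones → 1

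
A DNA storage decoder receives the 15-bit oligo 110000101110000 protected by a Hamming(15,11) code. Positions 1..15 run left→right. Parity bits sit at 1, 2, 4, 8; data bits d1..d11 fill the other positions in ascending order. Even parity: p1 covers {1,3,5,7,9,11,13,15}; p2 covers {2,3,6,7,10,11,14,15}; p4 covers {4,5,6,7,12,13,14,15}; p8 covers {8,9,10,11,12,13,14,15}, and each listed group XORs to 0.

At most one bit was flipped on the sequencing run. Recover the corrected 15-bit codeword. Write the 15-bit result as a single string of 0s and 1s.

s1 (pos 1,3,5,7,9,11,13,15): 1⊕0⊕0⊕1⊕1⊕1⊕0⊕0 = 0
s2 (pos 2,3,6,7,10,11,14,15): 1⊕0⊕0⊕1⊕1⊕1⊕0⊕0 = 0
s4 (pos 4,5,6,7,12,13,14,15): 0⊕0⊕0⊕1⊕0⊕0⊕0⊕0 = 1
s8 (pos 8,9,10,11,12,13,14,15): 0⊕1⊕1⊕1⊕0⊕0⊕0⊕0 = 1
Syndrome s8…s1 = 1100 → error at position 12.
Flip position 12: 110000101110000 → 110000101111000

110000101111000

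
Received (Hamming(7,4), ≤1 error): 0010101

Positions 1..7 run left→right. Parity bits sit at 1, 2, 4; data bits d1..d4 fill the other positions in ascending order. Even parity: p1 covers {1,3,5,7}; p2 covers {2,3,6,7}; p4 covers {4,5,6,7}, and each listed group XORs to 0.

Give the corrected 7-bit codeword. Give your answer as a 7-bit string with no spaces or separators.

s1 (pos 1,3,5,7): 0⊕1⊕1⊕1 = 1
s2 (pos 2,3,6,7): 0⊕1⊕0⊕1 = 0
s4 (pos 4,5,6,7): 0⊕1⊕0⊕1 = 0
Syndrome s4…s1 = 001 → error at position 1.
Flip position 1: 0010101 → 1010101

1010101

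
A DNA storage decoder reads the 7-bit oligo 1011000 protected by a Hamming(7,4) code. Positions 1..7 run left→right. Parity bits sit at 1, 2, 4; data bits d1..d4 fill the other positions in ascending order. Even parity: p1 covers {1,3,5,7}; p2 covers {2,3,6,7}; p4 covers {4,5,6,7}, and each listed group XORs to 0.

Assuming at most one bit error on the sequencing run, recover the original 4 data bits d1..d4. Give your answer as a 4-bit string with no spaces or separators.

s1 (pos 1,3,5,7): 1⊕1⊕0⊕0 = 0
s2 (pos 2,3,6,7): 0⊕1⊕0⊕0 = 1
s4 (pos 4,5,6,7): 1⊕0⊕0⊕0 = 1
Syndrome s4…s1 = 110 → error at position 6.
Flip position 6: 1011000 → 1011010
Read data bits from positions 3,5,6,7: 1010

1010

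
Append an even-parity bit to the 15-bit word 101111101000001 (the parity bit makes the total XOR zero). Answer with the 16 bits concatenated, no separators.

1011111010000010

XOR of the 15 data bits: 1⊕0⊕1⊕1⊕1⊕1⊕1⊕0⊕1⊕0⊕0⊕0⊕0⊕0⊕1 = 0
Parity bit = 0 (so all 16 bits XOR to 0).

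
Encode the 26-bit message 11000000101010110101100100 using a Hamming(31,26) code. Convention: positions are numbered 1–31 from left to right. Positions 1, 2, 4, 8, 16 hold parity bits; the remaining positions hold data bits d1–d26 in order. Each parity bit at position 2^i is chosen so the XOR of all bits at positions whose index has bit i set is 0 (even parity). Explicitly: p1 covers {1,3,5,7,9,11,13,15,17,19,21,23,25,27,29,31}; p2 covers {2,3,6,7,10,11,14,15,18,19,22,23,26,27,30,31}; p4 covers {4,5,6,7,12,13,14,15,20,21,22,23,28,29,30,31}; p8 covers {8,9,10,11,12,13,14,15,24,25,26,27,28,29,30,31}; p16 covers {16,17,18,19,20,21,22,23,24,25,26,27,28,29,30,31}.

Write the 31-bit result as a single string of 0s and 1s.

0111100100001011010110101100100

Place data at non-parity positions: p1 p2 1 p4 1 0 0 p8 0 0 0 0 1 0 1 p16 0 1 0 1 1 0 1 0 1 1 0 0 1 0 0
p1 (pos 1,3,5,7,9,11,13,15,17,19,21,23,25,27,29,31): XOR of data positions = 1⊕1⊕0⊕0⊕0⊕1⊕1⊕0⊕0⊕1⊕1⊕1⊕0⊕1⊕0 = 0
p2 (pos 2,3,6,7,10,11,14,15,18,19,22,23,26,27,30,31): XOR of data positions = 1⊕0⊕0⊕0⊕0⊕0⊕1⊕1⊕0⊕0⊕1⊕1⊕0⊕0⊕0 = 1
p4 (pos 4,5,6,7,12,13,14,15,20,21,22,23,28,29,30,31): XOR of data positions = 1⊕0⊕0⊕0⊕1⊕0⊕1⊕1⊕1⊕0⊕1⊕0⊕1⊕0⊕0 = 1
p8 (pos 8,9,10,11,12,13,14,15,24,25,26,27,28,29,30,31): XOR of data positions = 0⊕0⊕0⊕0⊕1⊕0⊕1⊕0⊕1⊕1⊕0⊕0⊕1⊕0⊕0 = 1
p16 (pos 16,17,18,19,20,21,22,23,24,25,26,27,28,29,30,31): XOR of data positions = 0⊕1⊕0⊕1⊕1⊕0⊕1⊕0⊕1⊕1⊕0⊕0⊕1⊕0⊕0 = 1
Codeword: 0111100100001011010110101100100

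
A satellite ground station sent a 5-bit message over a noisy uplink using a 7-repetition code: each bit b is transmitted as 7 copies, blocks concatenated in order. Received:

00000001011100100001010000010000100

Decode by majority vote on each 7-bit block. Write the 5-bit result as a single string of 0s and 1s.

Block 1 (0000000): 0 ones → 0
Block 2 (1011100): 4 ones → 1
Block 3 (1000010): 2 ones → 0
Block 4 (1000001): 2 ones → 0
Block 5 (0000100): 1 one → 0

01000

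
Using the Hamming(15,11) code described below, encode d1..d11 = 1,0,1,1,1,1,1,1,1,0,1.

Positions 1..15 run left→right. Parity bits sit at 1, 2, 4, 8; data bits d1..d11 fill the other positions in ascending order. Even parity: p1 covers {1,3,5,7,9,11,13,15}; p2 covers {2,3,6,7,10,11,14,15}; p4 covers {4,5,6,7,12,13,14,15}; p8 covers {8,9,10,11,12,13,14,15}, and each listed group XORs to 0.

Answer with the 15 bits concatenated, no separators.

Place data at non-parity positions: p1 p2 1 p4 0 1 1 p8 1 1 1 1 1 0 1
p1 (pos 1,3,5,7,9,11,13,15): XOR of data positions = 1⊕0⊕1⊕1⊕1⊕1⊕1 = 0
p2 (pos 2,3,6,7,10,11,14,15): XOR of data positions = 1⊕1⊕1⊕1⊕1⊕0⊕1 = 0
p4 (pos 4,5,6,7,12,13,14,15): XOR of data positions = 0⊕1⊕1⊕1⊕1⊕0⊕1 = 1
p8 (pos 8,9,10,11,12,13,14,15): XOR of data positions = 1⊕1⊕1⊕1⊕1⊕0⊕1 = 0
Codeword: 001101101111101

001101101111101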